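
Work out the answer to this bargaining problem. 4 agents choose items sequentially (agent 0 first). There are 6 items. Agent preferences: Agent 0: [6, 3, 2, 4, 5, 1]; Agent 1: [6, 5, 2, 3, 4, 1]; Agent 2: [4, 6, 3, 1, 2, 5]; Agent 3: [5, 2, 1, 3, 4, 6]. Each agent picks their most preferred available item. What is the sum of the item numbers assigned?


Step 1: Agent 0 picks item 6
Step 2: Agent 1 picks item 5
Step 3: Agent 2 picks item 4
Step 4: Agent 3 picks item 2
Step 5: Sum = 6 + 5 + 4 + 2 = 17

17


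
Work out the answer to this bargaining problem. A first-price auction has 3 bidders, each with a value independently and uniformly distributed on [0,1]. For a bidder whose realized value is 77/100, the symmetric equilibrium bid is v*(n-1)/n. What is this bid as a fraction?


Step 1: The symmetric BNE bidding function is b(v) = v * (n-1) / n
Step 2: Substitute v = 77/100 and n = 3
Step 3: b = 77/100 * 2/3
Step 4: b = 77/150

77/150


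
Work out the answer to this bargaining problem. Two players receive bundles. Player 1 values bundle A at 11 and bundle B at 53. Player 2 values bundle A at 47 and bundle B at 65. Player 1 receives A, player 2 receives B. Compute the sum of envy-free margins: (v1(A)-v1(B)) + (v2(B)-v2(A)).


Step 1: Player 1's margin = v1(A) - v1(B) = 11 - 53 = -42
Step 2: Player 2's margin = v2(B) - v2(A) = 65 - 47 = 18
Step 3: Total margin = -42 + 18 = -24

-24


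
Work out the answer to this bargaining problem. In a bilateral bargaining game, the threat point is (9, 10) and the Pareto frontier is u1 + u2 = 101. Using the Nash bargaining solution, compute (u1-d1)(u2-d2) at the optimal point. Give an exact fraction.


Step 1: The Nash solution splits surplus symmetrically above the disagreement point
Step 2: u1 = (total + d1 - d2)/2 = (101 + 9 - 10)/2 = 50
Step 3: u2 = (total - d1 + d2)/2 = (101 - 9 + 10)/2 = 51
Step 4: Nash product = (50 - 9) * (51 - 10)
Step 5: = 41 * 41 = 1681

1681


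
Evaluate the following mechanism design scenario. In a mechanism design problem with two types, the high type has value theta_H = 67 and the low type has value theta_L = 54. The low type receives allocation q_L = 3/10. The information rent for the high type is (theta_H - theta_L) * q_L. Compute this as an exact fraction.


Step 1: theta_H - theta_L = 67 - 54 = 13
Step 2: Information rent = (theta_H - theta_L) * q_L
Step 3: = 13 * 3/10
Step 4: = 39/10

39/10


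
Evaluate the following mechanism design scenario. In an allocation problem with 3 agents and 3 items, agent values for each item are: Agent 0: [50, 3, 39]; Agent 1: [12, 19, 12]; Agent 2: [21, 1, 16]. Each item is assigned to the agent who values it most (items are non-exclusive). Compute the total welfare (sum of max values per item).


Step 1: For each item, find the maximum value among all agents.
Step 2: Item 0 -> Agent 0 (value 50)
Step 3: Item 1 -> Agent 1 (value 19)
Step 4: Item 2 -> Agent 0 (value 39)
Step 5: Total welfare = 50 + 19 + 39 = 108

108


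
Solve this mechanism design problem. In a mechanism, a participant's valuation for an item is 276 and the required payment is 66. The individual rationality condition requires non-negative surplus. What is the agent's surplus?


Step 1: Surplus = value - payment = 276 - 66 = 210
Step 2: IR is satisfied (surplus >= 0)

210


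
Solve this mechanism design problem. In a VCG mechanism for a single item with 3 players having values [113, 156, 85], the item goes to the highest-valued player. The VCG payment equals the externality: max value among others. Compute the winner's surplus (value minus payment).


Step 1: The winner is the agent with the highest value: agent 1 with value 156
Step 2: Values of other agents: [113, 85]
Step 3: VCG payment = max of others' values = 113
Step 4: Surplus = 156 - 113 = 43

43


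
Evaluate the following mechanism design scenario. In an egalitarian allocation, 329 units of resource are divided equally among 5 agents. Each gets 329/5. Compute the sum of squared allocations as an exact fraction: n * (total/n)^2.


Step 1: Each agent's share = 329/5
Step 2: Square of each share = (329/5)^2 = 108241/25
Step 3: Sum of squares = 5 * 108241/25 = 108241/5

108241/5


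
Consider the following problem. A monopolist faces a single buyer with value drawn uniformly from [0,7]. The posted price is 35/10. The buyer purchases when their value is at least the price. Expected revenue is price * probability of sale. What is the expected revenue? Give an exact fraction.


Step 1: Posted price r = 7/2, value support [0,7]
Step 2: P(v >= r) = (7 - 7/2)/7 = 1/2
Step 3: Expected revenue = r * P(v >= r) = 7/2 * 1/2
Step 4: Revenue = 7/4

7/4


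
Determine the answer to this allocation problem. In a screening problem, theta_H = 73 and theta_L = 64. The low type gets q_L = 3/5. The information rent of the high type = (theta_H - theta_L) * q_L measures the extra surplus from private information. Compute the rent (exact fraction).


Step 1: theta_H - theta_L = 73 - 64 = 9
Step 2: Information rent = (theta_H - theta_L) * q_L
Step 3: = 9 * 3/5
Step 4: = 27/5

27/5


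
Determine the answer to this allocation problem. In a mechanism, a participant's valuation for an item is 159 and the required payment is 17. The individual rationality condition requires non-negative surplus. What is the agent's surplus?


Step 1: Surplus = value - payment = 159 - 17 = 142
Step 2: IR is satisfied (surplus >= 0)

142


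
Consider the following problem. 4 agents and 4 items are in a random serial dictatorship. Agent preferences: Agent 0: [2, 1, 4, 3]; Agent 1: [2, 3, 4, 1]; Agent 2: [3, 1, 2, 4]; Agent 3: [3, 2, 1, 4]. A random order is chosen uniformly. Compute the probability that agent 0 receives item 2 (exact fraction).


Step 1: Agent 0 wants item 2
Step 2: There are 24 possible orderings of agents
Step 3: In 11 orderings, agent 0 gets item 2
Step 4: Probability = 11/24

11/24


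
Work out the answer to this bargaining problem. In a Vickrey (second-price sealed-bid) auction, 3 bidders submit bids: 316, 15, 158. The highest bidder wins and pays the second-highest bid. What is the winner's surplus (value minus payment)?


Step 1: Sort bids in descending order: 316, 158, 15
Step 2: The winning bid is the highest: 316
Step 3: The payment equals the second-highest bid: 158
Step 4: Surplus = winner's bid - payment = 316 - 158 = 158

158


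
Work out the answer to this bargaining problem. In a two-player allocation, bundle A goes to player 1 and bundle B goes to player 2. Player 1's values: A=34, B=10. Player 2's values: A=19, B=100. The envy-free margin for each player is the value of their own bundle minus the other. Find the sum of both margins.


Step 1: Player 1's margin = v1(A) - v1(B) = 34 - 10 = 24
Step 2: Player 2's margin = v2(B) - v2(A) = 100 - 19 = 81
Step 3: Total margin = 24 + 81 = 105

105


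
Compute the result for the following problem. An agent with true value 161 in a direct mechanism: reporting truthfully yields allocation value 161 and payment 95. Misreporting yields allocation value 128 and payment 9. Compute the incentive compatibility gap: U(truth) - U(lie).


Step 1: U(truth) = value - payment = 161 - 95 = 66
Step 2: U(lie) = allocation - payment = 128 - 9 = 119
Step 3: IC gap = 66 - 119 = -53

-53


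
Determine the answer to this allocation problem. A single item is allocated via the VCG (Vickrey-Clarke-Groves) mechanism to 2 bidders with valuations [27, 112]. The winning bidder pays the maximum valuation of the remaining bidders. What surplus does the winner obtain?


Step 1: The winner is the agent with the highest value: agent 1 with value 112
Step 2: Values of other agents: [27]
Step 3: VCG payment = max of others' values = 27
Step 4: Surplus = 112 - 27 = 85

85


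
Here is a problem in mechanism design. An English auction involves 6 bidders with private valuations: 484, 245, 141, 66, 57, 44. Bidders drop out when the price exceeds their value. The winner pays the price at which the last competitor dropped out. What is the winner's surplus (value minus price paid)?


Step 1: Identify the highest value: 484
Step 2: Identify the second-highest value: 245
Step 3: The final price = second-highest value = 245
Step 4: Surplus = 484 - 245 = 239

239


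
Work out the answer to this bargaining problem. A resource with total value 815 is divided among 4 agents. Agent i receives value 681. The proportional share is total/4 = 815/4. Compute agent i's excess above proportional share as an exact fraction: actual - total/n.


Step 1: Proportional share = 815/4
Step 2: Agent's actual allocation = 681
Step 3: Excess = 681 - 815/4 = 1909/4

1909/4


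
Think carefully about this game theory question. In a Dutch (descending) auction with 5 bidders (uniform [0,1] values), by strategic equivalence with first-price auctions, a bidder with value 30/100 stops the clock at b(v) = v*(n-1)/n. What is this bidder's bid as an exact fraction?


Step 1: Dutch auctions are strategically equivalent to first-price auctions
Step 2: The equilibrium bid is b(v) = v*(n-1)/n
Step 3: b = 3/10 * 4/5
Step 4: b = 6/25

6/25


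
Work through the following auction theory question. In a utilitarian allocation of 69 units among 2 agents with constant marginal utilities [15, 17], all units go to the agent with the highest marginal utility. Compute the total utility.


Step 1: The marginal utilities are [15, 17]
Step 2: The highest marginal utility is 17
Step 3: All 69 units go to that agent
Step 4: Total utility = 17 * 69 = 1173

1173


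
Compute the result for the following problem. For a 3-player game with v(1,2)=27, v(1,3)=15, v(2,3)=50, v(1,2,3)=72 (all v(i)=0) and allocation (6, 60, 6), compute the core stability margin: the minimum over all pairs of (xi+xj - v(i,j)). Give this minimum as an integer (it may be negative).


Step 1: Slack for coalition (1,2): x1+x2 - v12 = 66 - 27 = 39
Step 2: Slack for coalition (1,3): x1+x3 - v13 = 12 - 15 = -3
Step 3: Slack for coalition (2,3): x2+x3 - v23 = 66 - 50 = 16
Step 4: Minimum slack = min(39, -3, 16) = -3, attained by (1,3); coalition (1,3) can block (slack < 0), so the allocation is not in the core

-3


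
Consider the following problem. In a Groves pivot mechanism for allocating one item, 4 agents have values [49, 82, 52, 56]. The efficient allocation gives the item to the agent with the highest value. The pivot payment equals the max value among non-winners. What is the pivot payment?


Step 1: The efficient winner is agent 1 with value 82
Step 2: Other agents' values: [49, 52, 56]
Step 3: Pivot payment = max(others) = 56
Step 4: The winner pays 56

56


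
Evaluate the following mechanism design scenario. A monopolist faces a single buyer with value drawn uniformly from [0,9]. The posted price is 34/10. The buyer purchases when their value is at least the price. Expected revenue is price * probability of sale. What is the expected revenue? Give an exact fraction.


Step 1: Posted price r = 17/5, value support [0,9]
Step 2: P(v >= r) = (9 - 17/5)/9 = 28/45
Step 3: Expected revenue = r * P(v >= r) = 17/5 * 28/45
Step 4: Revenue = 476/225

476/225


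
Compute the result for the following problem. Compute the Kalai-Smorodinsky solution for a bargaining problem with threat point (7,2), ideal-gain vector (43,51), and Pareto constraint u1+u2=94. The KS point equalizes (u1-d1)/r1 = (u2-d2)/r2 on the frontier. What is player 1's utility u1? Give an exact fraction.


Step 1: At the KS point, (u1-d1)/r1 = (u2-d2)/r2 = t and u1+u2 = 94
Step 2: u1 = d1 + r1*t and u2 = d2 + r2*t, so (d1 + r1*t) + (d2 + r2*t) = 94
Step 3: t = (94 - 7 - 2)/(43 + 51) = 85/94
Step 4: u1 = d1 + r1*t = 7 + 43 * 85/94 = 4313/94
Step 5: (Check: u2 = d2 + r2*t = 4523/94; u1+u2 = 4313/94 + 4523/94 = 94, on the frontier.)

4313/94


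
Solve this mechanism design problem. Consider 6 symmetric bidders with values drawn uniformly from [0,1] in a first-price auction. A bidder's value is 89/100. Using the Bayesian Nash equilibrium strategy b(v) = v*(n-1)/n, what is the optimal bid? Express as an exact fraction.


Step 1: The symmetric BNE bidding function is b(v) = v * (n-1) / n
Step 2: Substitute v = 89/100 and n = 6
Step 3: b = 89/100 * 5/6
Step 4: b = 89/120

89/120


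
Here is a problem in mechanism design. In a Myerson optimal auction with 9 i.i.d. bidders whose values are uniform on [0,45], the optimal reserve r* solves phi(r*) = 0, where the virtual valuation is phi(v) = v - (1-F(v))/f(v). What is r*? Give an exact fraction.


Step 1: For U[0,45], F(v) = v/45 and f(v) = 1/45
Step 2: phi(v) = v - (1 - v/45)/(1/45) = v - (45 - v) = 2v - 45
Step 3: Set phi(r*) = 0: 2r* - 45 = 0
Step 4: r* = 45/2 (the number of bidders n = 9 does not enter)

45/2


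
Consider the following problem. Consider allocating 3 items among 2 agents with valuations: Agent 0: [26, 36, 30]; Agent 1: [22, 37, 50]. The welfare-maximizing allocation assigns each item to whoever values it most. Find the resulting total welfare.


Step 1: For each item, find the maximum value among all agents.
Step 2: Item 0 -> Agent 0 (value 26)
Step 3: Item 1 -> Agent 1 (value 37)
Step 4: Item 2 -> Agent 1 (value 50)
Step 5: Total welfare = 26 + 37 + 50 = 113

113


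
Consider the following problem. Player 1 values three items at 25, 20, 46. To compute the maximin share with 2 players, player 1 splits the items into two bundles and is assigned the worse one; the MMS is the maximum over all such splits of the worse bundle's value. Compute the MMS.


Step 1: Item values = 25, 20, 46
Step 2: Enumerate all 2-bundle partitions and take the smaller bundle:
  Partition 1: {25} vs {20,46} -> bundles 25, 66; min = 25
  Partition 2: {20} vs {25,46} -> bundles 20, 71; min = 20
  Partition 3: {46} vs {25,20} -> bundles 46, 45; min = 45
Step 3: MMS = max(25, 20, 45) = 45

45


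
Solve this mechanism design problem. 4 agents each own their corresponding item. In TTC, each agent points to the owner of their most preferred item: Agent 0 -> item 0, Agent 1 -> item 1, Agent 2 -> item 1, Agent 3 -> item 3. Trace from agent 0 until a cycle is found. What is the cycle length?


Step 1: Trace the pointer graph from agent 0: 0 -> 0
Step 2: A cycle is detected when we revisit agent 0
Step 3: The cycle is: 0 -> 0
Step 4: Cycle length = 1

1


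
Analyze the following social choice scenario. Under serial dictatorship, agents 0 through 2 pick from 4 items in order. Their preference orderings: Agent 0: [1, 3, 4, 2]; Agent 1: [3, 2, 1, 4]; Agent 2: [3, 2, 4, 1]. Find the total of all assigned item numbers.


Step 1: Agent 0 picks item 1
Step 2: Agent 1 picks item 3
Step 3: Agent 2 picks item 2
Step 4: Sum = 1 + 3 + 2 = 6

6


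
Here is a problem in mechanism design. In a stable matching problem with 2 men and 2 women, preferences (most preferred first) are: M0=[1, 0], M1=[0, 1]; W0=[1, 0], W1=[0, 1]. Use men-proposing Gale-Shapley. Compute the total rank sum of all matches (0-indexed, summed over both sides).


Step 1: Run Gale-Shapley (men propose, women hold best offer):
  M0 proposes to W1; she accepts
  M1 proposes to W0; she accepts
Step 2: Final matching: W0-M1, W1-M0
Step 3: 0-indexed ranks (man's rank of his match, then woman's): 0 + 0 + 0 + 0
Step 4: Total rank sum = 0

0


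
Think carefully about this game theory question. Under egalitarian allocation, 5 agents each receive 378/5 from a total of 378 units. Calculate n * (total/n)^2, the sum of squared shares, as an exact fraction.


Step 1: Each agent's share = 378/5
Step 2: Square of each share = (378/5)^2 = 142884/25
Step 3: Sum of squares = 5 * 142884/25 = 142884/5

142884/5


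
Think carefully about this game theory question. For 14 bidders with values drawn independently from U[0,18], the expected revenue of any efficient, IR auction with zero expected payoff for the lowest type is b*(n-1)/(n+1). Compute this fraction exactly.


Step 1: By Revenue Equivalence, expected revenue = b*(n-1)/(n+1)
Step 2: Substituting n = 14, b = 18
Step 3: Revenue = 18*(14-1)/(14+1) = 18*13/15
Step 4: Revenue = 234/15 = 78/5

78/5


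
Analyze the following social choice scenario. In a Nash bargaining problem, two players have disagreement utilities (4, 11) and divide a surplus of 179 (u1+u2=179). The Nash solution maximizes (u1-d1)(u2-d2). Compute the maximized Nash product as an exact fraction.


Step 1: The Nash solution splits surplus symmetrically above the disagreement point
Step 2: u1 = (total + d1 - d2)/2 = (179 + 4 - 11)/2 = 86
Step 3: u2 = (total - d1 + d2)/2 = (179 - 4 + 11)/2 = 93
Step 4: Nash product = (86 - 4) * (93 - 11)
Step 5: = 82 * 82 = 6724

6724


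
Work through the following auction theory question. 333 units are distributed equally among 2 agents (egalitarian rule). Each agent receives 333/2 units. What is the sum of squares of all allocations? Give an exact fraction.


Step 1: Each agent's share = 333/2
Step 2: Square of each share = (333/2)^2 = 110889/4
Step 3: Sum of squares = 2 * 110889/4 = 110889/2

110889/2


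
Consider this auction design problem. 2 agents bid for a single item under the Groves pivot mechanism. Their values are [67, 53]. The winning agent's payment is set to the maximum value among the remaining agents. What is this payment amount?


Step 1: The efficient winner is agent 0 with value 67
Step 2: Other agents' values: [53]
Step 3: Pivot payment = max(others) = 53
Step 4: The winner pays 53

53


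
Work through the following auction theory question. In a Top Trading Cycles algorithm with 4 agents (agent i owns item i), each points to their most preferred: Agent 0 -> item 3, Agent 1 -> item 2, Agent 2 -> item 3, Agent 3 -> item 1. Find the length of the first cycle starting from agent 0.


Step 1: Trace the pointer graph from agent 0: 0 -> 3 -> 1 -> 2 -> 3
Step 2: A cycle is detected when we revisit agent 3
Step 3: The cycle is: 3 -> 1 -> 2 -> 3
Step 4: Cycle length = 3

3


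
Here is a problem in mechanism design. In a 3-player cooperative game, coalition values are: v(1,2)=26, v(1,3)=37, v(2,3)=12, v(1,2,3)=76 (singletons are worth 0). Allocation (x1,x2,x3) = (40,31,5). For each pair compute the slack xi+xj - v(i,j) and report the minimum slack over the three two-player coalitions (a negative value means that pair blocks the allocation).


Step 1: Slack for coalition (1,2): x1+x2 - v12 = 71 - 26 = 45
Step 2: Slack for coalition (1,3): x1+x3 - v13 = 45 - 37 = 8
Step 3: Slack for coalition (2,3): x2+x3 - v23 = 36 - 12 = 24
Step 4: Minimum slack = min(45, 8, 24) = 8, attained by (1,3); no pair can gain by deviating, so the allocation is in the core

8


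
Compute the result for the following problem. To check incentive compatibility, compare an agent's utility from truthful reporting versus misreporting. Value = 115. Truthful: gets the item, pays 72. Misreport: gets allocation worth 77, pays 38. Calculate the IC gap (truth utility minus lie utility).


Step 1: U(truth) = value - payment = 115 - 72 = 43
Step 2: U(lie) = allocation - payment = 77 - 38 = 39
Step 3: IC gap = 43 - 39 = 4

4


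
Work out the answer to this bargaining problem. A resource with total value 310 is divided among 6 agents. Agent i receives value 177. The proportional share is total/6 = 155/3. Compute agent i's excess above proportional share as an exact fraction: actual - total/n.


Step 1: Proportional share = 310/6 = 155/3
Step 2: Agent's actual allocation = 177
Step 3: Excess = 177 - 155/3 = 376/3

376/3


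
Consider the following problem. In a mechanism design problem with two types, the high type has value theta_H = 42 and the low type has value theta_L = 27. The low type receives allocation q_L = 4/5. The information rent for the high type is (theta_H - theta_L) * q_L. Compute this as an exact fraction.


Step 1: theta_H - theta_L = 42 - 27 = 15
Step 2: Information rent = (theta_H - theta_L) * q_L
Step 3: = 15 * 4/5
Step 4: = 12

12


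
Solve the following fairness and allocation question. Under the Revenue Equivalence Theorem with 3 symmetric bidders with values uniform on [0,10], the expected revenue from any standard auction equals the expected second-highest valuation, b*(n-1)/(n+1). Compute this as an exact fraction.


Step 1: By Revenue Equivalence, expected revenue = b*(n-1)/(n+1)
Step 2: Substituting n = 3, b = 10
Step 3: Revenue = 10*(3-1)/(3+1) = 10*2/4
Step 4: Revenue = 20/4 = 5

5


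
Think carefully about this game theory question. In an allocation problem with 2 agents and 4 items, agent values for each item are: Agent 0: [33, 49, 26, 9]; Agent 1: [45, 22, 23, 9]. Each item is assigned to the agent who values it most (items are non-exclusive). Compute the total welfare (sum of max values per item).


Step 1: For each item, find the maximum value among all agents.
Step 2: Item 0 -> Agent 1 (value 45)
Step 3: Item 1 -> Agent 0 (value 49)
Step 4: Item 2 -> Agent 0 (value 26)
Step 5: Item 3 -> Agent 0 (value 9)
Step 6: Total welfare = 45 + 49 + 26 + 9 = 129

129


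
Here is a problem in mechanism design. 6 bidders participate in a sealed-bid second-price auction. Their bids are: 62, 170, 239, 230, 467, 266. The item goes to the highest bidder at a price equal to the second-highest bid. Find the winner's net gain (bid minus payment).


Step 1: Sort bids in descending order: 467, 266, 239, 230, 170, 62
Step 2: The winning bid is the highest: 467
Step 3: The payment equals the second-highest bid: 266
Step 4: Surplus = winner's bid - payment = 467 - 266 = 201

201


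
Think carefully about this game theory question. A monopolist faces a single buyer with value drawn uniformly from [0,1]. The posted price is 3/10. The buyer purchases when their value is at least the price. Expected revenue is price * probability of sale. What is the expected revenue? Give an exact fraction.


Step 1: Posted price r = 3/10, value support [0,1]
Step 2: P(v >= r) = (1 - 3/10)/1 = 7/10
Step 3: Expected revenue = r * P(v >= r) = 3/10 * 7/10
Step 4: Revenue = 21/100

21/100


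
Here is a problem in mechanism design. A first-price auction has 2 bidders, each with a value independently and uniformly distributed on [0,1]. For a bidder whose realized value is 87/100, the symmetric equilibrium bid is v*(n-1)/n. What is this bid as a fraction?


Step 1: The symmetric BNE bidding function is b(v) = v * (n-1) / n
Step 2: Substitute v = 87/100 and n = 2
Step 3: b = 87/100 * 1/2
Step 4: b = 87/200

87/200


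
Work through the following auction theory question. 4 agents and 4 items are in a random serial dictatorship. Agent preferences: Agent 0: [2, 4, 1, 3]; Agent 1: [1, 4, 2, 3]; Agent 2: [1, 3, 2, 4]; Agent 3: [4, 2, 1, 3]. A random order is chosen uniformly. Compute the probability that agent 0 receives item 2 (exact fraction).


Step 1: Agent 0 wants item 2
Step 2: There are 24 possible orderings of agents
Step 3: In 21 orderings, agent 0 gets item 2
Step 4: Probability = 21/24 = 7/8

7/8


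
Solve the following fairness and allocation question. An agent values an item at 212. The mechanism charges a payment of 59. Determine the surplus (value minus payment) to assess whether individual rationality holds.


Step 1: Surplus = value - payment = 212 - 59 = 153
Step 2: IR is satisfied (surplus >= 0)

153


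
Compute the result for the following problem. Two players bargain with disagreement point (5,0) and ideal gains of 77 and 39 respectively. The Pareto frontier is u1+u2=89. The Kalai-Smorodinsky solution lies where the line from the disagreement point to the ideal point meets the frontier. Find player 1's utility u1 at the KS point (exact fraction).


Step 1: At the KS point, (u1-d1)/r1 = (u2-d2)/r2 = t and u1+u2 = 89
Step 2: u1 = d1 + r1*t and u2 = d2 + r2*t, so (d1 + r1*t) + (d2 + r2*t) = 89
Step 3: t = (89 - 5 - 0)/(77 + 39) = 84/116 = 21/29
Step 4: u1 = d1 + r1*t = 5 + 77 * 21/29 = 1762/29
Step 5: (Check: u2 = d2 + r2*t = 819/29; u1+u2 = 1762/29 + 819/29 = 89, on the frontier.)

1762/29


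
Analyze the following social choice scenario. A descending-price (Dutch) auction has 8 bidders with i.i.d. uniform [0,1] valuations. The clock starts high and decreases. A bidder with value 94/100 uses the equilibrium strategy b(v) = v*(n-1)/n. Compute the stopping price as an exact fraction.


Step 1: Dutch auctions are strategically equivalent to first-price auctions
Step 2: The equilibrium bid is b(v) = v*(n-1)/n
Step 3: b = 47/50 * 7/8
Step 4: b = 329/400

329/400


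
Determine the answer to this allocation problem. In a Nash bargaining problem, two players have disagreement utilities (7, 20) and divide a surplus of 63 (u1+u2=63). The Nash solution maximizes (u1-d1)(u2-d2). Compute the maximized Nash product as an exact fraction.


Step 1: The Nash solution splits surplus symmetrically above the disagreement point
Step 2: u1 = (total + d1 - d2)/2 = (63 + 7 - 20)/2 = 25
Step 3: u2 = (total - d1 + d2)/2 = (63 - 7 + 20)/2 = 38
Step 4: Nash product = (25 - 7) * (38 - 20)
Step 5: = 18 * 18 = 324

324


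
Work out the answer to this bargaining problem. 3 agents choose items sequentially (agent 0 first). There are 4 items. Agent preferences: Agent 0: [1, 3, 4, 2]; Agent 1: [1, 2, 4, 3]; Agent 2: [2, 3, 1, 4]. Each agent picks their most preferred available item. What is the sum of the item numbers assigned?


Step 1: Agent 0 picks item 1
Step 2: Agent 1 picks item 2
Step 3: Agent 2 picks item 3
Step 4: Sum = 1 + 2 + 3 = 6

6


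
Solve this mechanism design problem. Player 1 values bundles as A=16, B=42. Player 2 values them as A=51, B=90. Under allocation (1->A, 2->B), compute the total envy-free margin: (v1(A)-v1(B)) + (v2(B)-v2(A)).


Step 1: Player 1's margin = v1(A) - v1(B) = 16 - 42 = -26
Step 2: Player 2's margin = v2(B) - v2(A) = 90 - 51 = 39
Step 3: Total margin = -26 + 39 = 13

13


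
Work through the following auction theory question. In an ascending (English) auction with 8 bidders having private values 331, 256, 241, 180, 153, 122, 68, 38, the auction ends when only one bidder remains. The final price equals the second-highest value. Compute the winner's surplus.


Step 1: Identify the highest value: 331
Step 2: Identify the second-highest value: 256
Step 3: The final price = second-highest value = 256
Step 4: Surplus = 331 - 256 = 75

75


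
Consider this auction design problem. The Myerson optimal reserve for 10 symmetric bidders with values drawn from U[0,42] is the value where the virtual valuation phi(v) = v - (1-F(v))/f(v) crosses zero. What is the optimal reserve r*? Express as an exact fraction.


Step 1: For U[0,42], F(v) = v/42 and f(v) = 1/42
Step 2: phi(v) = v - (1 - v/42)/(1/42) = v - (42 - v) = 2v - 42
Step 3: Set phi(r*) = 0: 2r* - 42 = 0
Step 4: r* = 42/2 = 21 (the number of bidders n = 10 does not enter)

21


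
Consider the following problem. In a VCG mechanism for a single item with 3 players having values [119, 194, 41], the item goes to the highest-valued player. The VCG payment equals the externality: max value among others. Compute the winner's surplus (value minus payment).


Step 1: The winner is the agent with the highest value: agent 1 with value 194
Step 2: Values of other agents: [119, 41]
Step 3: VCG payment = max of others' values = 119
Step 4: Surplus = 194 - 119 = 75

75


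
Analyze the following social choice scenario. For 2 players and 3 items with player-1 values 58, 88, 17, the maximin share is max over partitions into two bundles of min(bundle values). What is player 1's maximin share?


Step 1: Item values = 58, 88, 17
Step 2: Enumerate all 2-bundle partitions and take the smaller bundle:
  Partition 1: {58} vs {88,17} -> bundles 58, 105; min = 58
  Partition 2: {88} vs {58,17} -> bundles 88, 75; min = 75
  Partition 3: {17} vs {58,88} -> bundles 17, 146; min = 17
Step 3: MMS = max(58, 75, 17) = 75

75


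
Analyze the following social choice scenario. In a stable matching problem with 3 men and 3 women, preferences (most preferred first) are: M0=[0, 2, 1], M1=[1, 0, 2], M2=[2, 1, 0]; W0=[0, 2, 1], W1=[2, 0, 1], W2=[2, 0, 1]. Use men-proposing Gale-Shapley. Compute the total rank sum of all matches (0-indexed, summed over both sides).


Step 1: Run Gale-Shapley (men propose, women hold best offer):
  M0 proposes to W0; she accepts
  M1 proposes to W1; she accepts
  M2 proposes to W2; she accepts
Step 2: Final matching: W0-M0, W1-M1, W2-M2
Step 3: 0-indexed ranks (man's rank of his match, then woman's): 0 + 0 + 0 + 2 + 0 + 0
Step 4: Total rank sum = 2

2


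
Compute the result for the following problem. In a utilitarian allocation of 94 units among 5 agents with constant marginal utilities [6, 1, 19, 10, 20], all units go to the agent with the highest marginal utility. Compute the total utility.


Step 1: The marginal utilities are [6, 1, 19, 10, 20]
Step 2: The highest marginal utility is 20
Step 3: All 94 units go to that agent
Step 4: Total utility = 20 * 94 = 1880

1880


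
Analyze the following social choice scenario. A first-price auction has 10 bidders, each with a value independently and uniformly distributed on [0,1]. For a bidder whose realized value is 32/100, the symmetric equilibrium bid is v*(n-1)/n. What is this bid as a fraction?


Step 1: The symmetric BNE bidding function is b(v) = v * (n-1) / n
Step 2: Substitute v = 8/25 and n = 10
Step 3: b = 8/25 * 9/10
Step 4: b = 36/125

36/125


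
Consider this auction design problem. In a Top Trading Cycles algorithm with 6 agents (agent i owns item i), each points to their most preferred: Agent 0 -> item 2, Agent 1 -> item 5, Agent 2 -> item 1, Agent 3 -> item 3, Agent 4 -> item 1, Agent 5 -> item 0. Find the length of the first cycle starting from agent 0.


Step 1: Trace the pointer graph from agent 0: 0 -> 2 -> 1 -> 5 -> 0
Step 2: A cycle is detected when we revisit agent 0
Step 3: The cycle is: 0 -> 2 -> 1 -> 5 -> 0
Step 4: Cycle length = 4

4


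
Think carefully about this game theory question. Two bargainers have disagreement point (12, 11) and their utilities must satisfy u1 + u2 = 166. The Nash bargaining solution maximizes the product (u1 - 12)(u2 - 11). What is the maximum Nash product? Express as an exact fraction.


Step 1: The Nash solution splits surplus symmetrically above the disagreement point
Step 2: u1 = (total + d1 - d2)/2 = (166 + 12 - 11)/2 = 167/2
Step 3: u2 = (total - d1 + d2)/2 = (166 - 12 + 11)/2 = 165/2
Step 4: Nash product = (167/2 - 12) * (165/2 - 11)
Step 5: = 143/2 * 143/2 = 20449/4

20449/4


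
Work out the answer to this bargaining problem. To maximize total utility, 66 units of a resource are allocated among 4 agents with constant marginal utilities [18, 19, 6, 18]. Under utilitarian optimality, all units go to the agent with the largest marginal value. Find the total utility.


Step 1: The marginal utilities are [18, 19, 6, 18]
Step 2: The highest marginal utility is 19
Step 3: All 66 units go to that agent
Step 4: Total utility = 19 * 66 = 1254

1254


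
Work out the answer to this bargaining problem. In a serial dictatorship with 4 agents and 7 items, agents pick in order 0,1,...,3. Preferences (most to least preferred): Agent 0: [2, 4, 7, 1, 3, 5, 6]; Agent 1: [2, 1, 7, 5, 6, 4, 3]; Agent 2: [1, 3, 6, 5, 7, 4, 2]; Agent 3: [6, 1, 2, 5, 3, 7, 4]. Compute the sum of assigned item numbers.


Step 1: Agent 0 picks item 2
Step 2: Agent 1 picks item 1
Step 3: Agent 2 picks item 3
Step 4: Agent 3 picks item 6
Step 5: Sum = 2 + 1 + 3 + 6 = 12

12


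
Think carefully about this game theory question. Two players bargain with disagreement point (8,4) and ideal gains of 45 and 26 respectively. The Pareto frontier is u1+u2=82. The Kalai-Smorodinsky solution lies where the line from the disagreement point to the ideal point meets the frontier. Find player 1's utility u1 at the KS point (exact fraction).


Step 1: At the KS point, (u1-d1)/r1 = (u2-d2)/r2 = t and u1+u2 = 82
Step 2: u1 = d1 + r1*t and u2 = d2 + r2*t, so (d1 + r1*t) + (d2 + r2*t) = 82
Step 3: t = (82 - 8 - 4)/(45 + 26) = 70/71
Step 4: u1 = d1 + r1*t = 8 + 45 * 70/71 = 3718/71
Step 5: (Check: u2 = d2 + r2*t = 2104/71; u1+u2 = 3718/71 + 2104/71 = 82, on the frontier.)

3718/71


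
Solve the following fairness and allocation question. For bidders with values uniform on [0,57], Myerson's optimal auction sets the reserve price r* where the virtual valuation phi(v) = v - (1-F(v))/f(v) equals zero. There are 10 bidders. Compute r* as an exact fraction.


Step 1: For U[0,57], F(v) = v/57 and f(v) = 1/57
Step 2: phi(v) = v - (1 - v/57)/(1/57) = v - (57 - v) = 2v - 57
Step 3: Set phi(r*) = 0: 2r* - 57 = 0
Step 4: r* = 57/2 (the number of bidders n = 10 does not enter)

57/2


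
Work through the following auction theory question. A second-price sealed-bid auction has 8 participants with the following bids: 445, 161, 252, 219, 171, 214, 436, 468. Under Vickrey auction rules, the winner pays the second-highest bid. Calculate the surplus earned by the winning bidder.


Step 1: Sort bids in descending order: 468, 445, 436, 252, 219, 214, 171, 161
Step 2: The winning bid is the highest: 468
Step 3: The payment equals the second-highest bid: 445
Step 4: Surplus = winner's bid - payment = 468 - 445 = 23

23


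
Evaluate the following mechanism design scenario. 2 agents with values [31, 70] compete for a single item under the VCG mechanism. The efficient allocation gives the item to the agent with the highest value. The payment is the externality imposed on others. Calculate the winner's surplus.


Step 1: The winner is the agent with the highest value: agent 1 with value 70
Step 2: Values of other agents: [31]
Step 3: VCG payment = max of others' values = 31
Step 4: Surplus = 70 - 31 = 39

39


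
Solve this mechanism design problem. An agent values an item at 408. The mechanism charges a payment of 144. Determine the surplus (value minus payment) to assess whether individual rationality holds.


Step 1: Surplus = value - payment = 408 - 144 = 264
Step 2: IR is satisfied (surplus >= 0)

264


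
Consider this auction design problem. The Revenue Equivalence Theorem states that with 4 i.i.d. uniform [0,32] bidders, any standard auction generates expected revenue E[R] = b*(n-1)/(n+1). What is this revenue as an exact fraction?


Step 1: By Revenue Equivalence, expected revenue = b*(n-1)/(n+1)
Step 2: Substituting n = 4, b = 32
Step 3: Revenue = 32*(4-1)/(4+1) = 32*3/5
Step 4: Revenue = 96/5

96/5


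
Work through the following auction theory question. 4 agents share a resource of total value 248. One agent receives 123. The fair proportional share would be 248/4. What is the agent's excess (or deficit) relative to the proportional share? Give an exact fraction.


Step 1: Proportional share = 248/4 = 62
Step 2: Agent's actual allocation = 123
Step 3: Excess = 123 - 62 = 61

61


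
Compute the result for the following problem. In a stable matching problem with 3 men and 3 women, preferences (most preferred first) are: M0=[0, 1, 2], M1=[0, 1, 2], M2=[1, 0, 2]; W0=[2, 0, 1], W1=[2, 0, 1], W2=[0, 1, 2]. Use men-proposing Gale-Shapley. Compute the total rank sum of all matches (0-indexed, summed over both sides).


Step 1: Run Gale-Shapley (men propose, women hold best offer):
  M0 proposes to W0; she accepts
  M1 proposes to W0; rejected
  M1 proposes to W1; she accepts
  M2 proposes to W1; she switches from M1
  M1 proposes to W2; she accepts
Step 2: Final matching: W0-M0, W1-M2, W2-M1
Step 3: 0-indexed ranks (man's rank of his match, then woman's): 0 + 1 + 0 + 0 + 2 + 1
Step 4: Total rank sum = 4

4


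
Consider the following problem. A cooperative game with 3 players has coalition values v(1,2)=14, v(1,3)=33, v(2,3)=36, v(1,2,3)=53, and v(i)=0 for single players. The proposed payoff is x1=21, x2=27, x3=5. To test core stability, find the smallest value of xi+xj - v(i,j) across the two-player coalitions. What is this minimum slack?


Step 1: Slack for coalition (1,2): x1+x2 - v12 = 48 - 14 = 34
Step 2: Slack for coalition (1,3): x1+x3 - v13 = 26 - 33 = -7
Step 3: Slack for coalition (2,3): x2+x3 - v23 = 32 - 36 = -4
Step 4: Minimum slack = min(34, -7, -4) = -7, attained by (1,3); coalition (1,3) can block (slack < 0), so the allocation is not in the core

-7


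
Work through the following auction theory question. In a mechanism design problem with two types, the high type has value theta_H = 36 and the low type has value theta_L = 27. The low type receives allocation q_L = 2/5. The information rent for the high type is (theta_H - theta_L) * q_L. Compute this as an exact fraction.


Step 1: theta_H - theta_L = 36 - 27 = 9
Step 2: Information rent = (theta_H - theta_L) * q_L
Step 3: = 9 * 2/5
Step 4: = 18/5

18/5


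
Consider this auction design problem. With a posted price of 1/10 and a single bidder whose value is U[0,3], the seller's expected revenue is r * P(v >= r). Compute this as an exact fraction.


Step 1: Posted price r = 1/10, value support [0,3]
Step 2: P(v >= r) = (3 - 1/10)/3 = 29/30
Step 3: Expected revenue = r * P(v >= r) = 1/10 * 29/30
Step 4: Revenue = 29/300

29/300


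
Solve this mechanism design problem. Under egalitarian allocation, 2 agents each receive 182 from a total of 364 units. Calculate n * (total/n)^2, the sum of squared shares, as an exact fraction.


Step 1: Each agent's share = 364/2 = 182
Step 2: Square of each share = (182)^2 = 33124
Step 3: Sum of squares = 2 * 33124 = 66248

66248


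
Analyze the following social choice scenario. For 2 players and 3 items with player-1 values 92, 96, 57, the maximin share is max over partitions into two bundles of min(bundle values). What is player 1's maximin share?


Step 1: Item values = 92, 96, 57
Step 2: Enumerate all 2-bundle partitions and take the smaller bundle:
  Partition 1: {92} vs {96,57} -> bundles 92, 153; min = 92
  Partition 2: {96} vs {92,57} -> bundles 96, 149; min = 96
  Partition 3: {57} vs {92,96} -> bundles 57, 188; min = 57
Step 3: MMS = max(92, 96, 57) = 96

96


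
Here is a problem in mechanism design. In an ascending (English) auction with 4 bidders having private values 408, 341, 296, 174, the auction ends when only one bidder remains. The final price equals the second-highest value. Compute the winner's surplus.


Step 1: Identify the highest value: 408
Step 2: Identify the second-highest value: 341
Step 3: The final price = second-highest value = 341
Step 4: Surplus = 408 - 341 = 67

67


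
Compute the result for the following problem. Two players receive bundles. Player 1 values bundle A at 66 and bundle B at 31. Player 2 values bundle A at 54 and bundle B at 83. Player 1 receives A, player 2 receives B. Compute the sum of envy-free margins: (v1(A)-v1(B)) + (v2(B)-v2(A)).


Step 1: Player 1's margin = v1(A) - v1(B) = 66 - 31 = 35
Step 2: Player 2's margin = v2(B) - v2(A) = 83 - 54 = 29
Step 3: Total margin = 35 + 29 = 64

64


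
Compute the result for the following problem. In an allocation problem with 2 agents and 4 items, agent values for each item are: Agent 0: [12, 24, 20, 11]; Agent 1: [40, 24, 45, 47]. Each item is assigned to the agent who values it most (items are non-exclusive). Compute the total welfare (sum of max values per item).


Step 1: For each item, find the maximum value among all agents.
Step 2: Item 0 -> Agent 1 (value 40)
Step 3: Item 1 -> Agent 0 (value 24)
Step 4: Item 2 -> Agent 1 (value 45)
Step 5: Item 3 -> Agent 1 (value 47)
Step 6: Total welfare = 40 + 24 + 45 + 47 = 156

156


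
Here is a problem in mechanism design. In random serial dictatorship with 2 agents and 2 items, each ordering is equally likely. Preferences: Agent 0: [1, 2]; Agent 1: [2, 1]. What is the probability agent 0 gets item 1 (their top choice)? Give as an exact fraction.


Step 1: Agent 0 wants item 1
Step 2: There are 2 possible orderings of agents
Step 3: In 2 orderings, agent 0 gets item 1
Step 4: Probability = 2/2 = 1

1


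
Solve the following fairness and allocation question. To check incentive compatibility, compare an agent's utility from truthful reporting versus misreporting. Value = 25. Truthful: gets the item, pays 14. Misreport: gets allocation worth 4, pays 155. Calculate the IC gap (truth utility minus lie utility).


Step 1: U(truth) = value - payment = 25 - 14 = 11
Step 2: U(lie) = allocation - payment = 4 - 155 = -151
Step 3: IC gap = 11 - (-151) = 162

162
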